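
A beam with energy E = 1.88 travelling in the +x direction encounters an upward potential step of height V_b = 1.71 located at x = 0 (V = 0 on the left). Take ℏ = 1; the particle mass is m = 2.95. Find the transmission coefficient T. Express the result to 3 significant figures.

The wavenumbers are k₁ = √(2mE)/ℏ = 3.330 on the left and k₂ = √(2m(E − V_b))/ℏ = 1.001 on the right.
Matching ψ and ψ′ at x = 0 gives r = (k₁ − k₂)/(k₁ + k₂), so R = r² = 0.2890 and T = 1 − R = 0.7110.

T = 0.711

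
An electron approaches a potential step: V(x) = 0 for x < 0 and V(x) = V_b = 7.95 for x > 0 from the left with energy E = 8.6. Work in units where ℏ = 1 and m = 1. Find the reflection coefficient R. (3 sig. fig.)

The wavenumbers are k₁ = √(2mE)/ℏ = 4.147 on the left and k₂ = √(2m(E − V_b))/ℏ = 1.140 on the right.
Continuity of ψ and ψ′ at the step yields the reflection amplitude r = (k₁ − k₂)/(k₁ + k₂) = 0.5687; thus R = |r|² = 0.3234, T = 0.6766.

R = 0.323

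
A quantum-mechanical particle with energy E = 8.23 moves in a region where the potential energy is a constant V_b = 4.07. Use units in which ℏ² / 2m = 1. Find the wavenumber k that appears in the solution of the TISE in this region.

k = 2.04

With E > V_b the solution is oscillatory, ψ ∝ e^{±ikx} with k = √(2m(E − V_b))/ℏ.
k = √(2 × 0.5 × 4.16) = 2.040.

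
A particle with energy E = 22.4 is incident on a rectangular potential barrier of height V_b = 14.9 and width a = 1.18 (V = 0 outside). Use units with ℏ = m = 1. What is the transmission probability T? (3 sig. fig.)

T = 0.755

Above the barrier the interior wavenumber is k₂ = √(2m(E − V_b))/ℏ = 3.873, giving phase k₂a = 4.570.
T = [1 + V_b² sin²(k₂a) / (4E(E − V_b))]⁻¹ = 1/1.324 = 0.755.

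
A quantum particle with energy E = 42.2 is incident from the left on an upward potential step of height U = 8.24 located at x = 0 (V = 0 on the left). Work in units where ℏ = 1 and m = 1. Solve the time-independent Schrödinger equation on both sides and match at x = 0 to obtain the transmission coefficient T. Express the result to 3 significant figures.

The wavenumbers are k₁ = √(2mE)/ℏ = 9.187 on the left and k₂ = √(2m(E − U))/ℏ = 8.241 on the right.
Continuity of ψ and ψ′ at the step yields the reflection amplitude r = (k₁ − k₂)/(k₁ + k₂) = 0.05426; thus R = |r|² = 0.002944, T = 0.9971.

T = 0.997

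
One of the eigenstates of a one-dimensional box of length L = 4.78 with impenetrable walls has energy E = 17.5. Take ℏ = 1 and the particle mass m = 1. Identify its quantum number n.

n = 9

For an infinite well E_n = n²π²ℏ²/(2mL²), so n = (L/πℏ)√(2mE).
n = (4.78/π) × √(2 × 1 × 17.5) = 9.001 → n = 9.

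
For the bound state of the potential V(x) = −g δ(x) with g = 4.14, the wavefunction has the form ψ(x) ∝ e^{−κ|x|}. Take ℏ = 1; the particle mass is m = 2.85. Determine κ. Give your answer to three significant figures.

Integrate −(ℏ²/2m)ψ'' − gδ(x)ψ = Eψ from −ε to +ε: the ψ'' term gives ψ'(0⁺) − ψ'(0⁻) and the δ term gives −(2mg/ℏ²)ψ(0).
With ψ ∝ e^{−κ|x|} this yields −2κ = −2mg/ℏ², so κ = mg/ℏ² = 11.80.

κ = 11.8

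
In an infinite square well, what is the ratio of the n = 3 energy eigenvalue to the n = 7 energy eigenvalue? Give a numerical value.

0.183673

Since E_n ∝ n², the ratio is (3/7)² = 0.183673.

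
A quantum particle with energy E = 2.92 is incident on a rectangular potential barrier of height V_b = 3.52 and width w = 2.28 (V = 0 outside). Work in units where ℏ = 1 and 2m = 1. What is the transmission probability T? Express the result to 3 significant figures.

T = 0.0656

Since E < V_b the interior solution is evanescent with decay constant κ = √(2m(V_b − E))/ℏ = 0.7746.
κw = 1.766, sinh(κw) = 2.838.
The exact tunnelling result is T⁻¹ = 1 + V_b² sinh²(κw) / [4E(V_b − E)] = 15.24, so T = 0.0656.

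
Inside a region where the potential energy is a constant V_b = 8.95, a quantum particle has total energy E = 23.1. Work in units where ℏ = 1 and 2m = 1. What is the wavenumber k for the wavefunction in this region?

k = 3.76

With E > V_b the solution is oscillatory, ψ ∝ e^{±ikx} with k = √(2m(E − V_b))/ℏ.
k = √(2 × 0.5 × 14.15) = 3.762.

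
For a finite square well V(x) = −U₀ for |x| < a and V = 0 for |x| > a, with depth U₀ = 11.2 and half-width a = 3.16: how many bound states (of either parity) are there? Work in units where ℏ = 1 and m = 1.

N = 10

The dimensionless depth is z₀ = a√(2mU₀)/ℏ = 3.16 × √(22.40) = 14.96.
The even/odd transcendental equations gain one root per π/2 in z₀, giving N = 1 + ⌊2z₀/π⌋ = 1 + ⌊9.521⌋ = 10.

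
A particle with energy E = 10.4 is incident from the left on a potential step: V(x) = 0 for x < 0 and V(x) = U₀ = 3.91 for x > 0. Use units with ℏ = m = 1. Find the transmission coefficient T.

On each side the TISE gives plane waves with k = √(2m(E − V))/ℏ: k₁ = √(2·1·10.4) = 4.561, k₂ = √(2·1·6.49) = 3.603.
Matching ψ and ψ′ at x = 0 gives r = (k₁ − k₂)/(k₁ + k₂), so R = r² = 0.01377 and T = 1 − R = 0.9862.

T = 0.986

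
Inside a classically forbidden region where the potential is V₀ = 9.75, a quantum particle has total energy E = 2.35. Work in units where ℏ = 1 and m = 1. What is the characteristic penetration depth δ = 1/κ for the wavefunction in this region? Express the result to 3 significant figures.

Since E < V₀ the TISE in this region is ψ'' = κ²ψ with κ = √(2m(V₀ − E))/ℏ.
κ = √(2 × 1 × 7.4) = 3.847. The penetration depth is δ = 1/κ = 0.260.

δ = 0.260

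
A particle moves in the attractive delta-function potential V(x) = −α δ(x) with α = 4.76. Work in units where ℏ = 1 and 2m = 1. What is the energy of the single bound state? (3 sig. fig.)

E = -5.66

The bound state is ψ(x) = √κ e^{−κ|x|}. The derivative jump ψ'(0⁺) − ψ'(0⁻) = −(2mα/ℏ²)ψ(0) fixes κ = mα/ℏ² = 2.380.
Then E = −ℏ²κ²/(2m) = −mα²/(2ℏ²) = -5.664.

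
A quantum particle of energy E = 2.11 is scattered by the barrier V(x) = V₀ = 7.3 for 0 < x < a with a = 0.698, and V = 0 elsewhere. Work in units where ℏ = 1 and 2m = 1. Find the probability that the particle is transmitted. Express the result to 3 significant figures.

T = 0.130

E < V₀: inside the barrier ψ ∝ e^{±κx} with κ = √(2m(V₀ − E))/ℏ = 2.278.
κa = 1.590, sinh(κa) = 2.350.
Matching ψ, ψ′ at both faces gives T = [1 + V₀² sinh²(κa) / (4E(V₀ − E))]⁻¹ = 1/7.720 = 0.130.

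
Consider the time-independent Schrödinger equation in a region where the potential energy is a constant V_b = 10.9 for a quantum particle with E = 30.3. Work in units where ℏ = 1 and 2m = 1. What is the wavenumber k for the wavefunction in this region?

k = 4.40

With E > V_b the solution is oscillatory, ψ ∝ e^{±ikx} with k = √(2m(E − V_b))/ℏ.
k = √(2 × 0.5 × 19.4) = 4.405.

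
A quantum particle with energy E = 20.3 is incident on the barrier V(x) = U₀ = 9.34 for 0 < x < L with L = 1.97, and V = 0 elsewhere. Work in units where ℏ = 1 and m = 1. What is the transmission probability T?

Above the barrier the interior wavenumber is k₂ = √(2m(E − U₀))/ℏ = 4.682, giving phase k₂L = 9.223.
T = [1 + U₀² sin²(k₂L) / (4E(E − U₀))]⁻¹ = 1/1.004 = 0.996.

T = 0.996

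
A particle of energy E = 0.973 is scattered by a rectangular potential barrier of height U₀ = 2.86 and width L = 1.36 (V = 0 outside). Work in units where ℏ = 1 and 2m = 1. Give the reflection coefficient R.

R = 0.918

E < U₀: inside the barrier ψ ∝ e^{±κx} with κ = √(2m(U₀ − E))/ℏ = 1.374.
κL = 1.868, sinh(κL) = 3.161.
Matching ψ, ψ′ at both faces gives T = [1 + U₀² sinh²(κL) / (4E(U₀ − E))]⁻¹ = 1/12.13 = 0.0824.
R = 1 − T = 0.918.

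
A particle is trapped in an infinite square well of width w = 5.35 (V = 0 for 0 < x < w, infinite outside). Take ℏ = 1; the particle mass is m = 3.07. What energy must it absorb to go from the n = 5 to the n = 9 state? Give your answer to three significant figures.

ΔE = 3.14

E_n = n²π²ℏ²/(2mw²), so ΔE = (9² − 5²) π²ℏ²/(2mw²).
ΔE = 56 × π² / (2 × 3.07 × 5.35²) = 3.145.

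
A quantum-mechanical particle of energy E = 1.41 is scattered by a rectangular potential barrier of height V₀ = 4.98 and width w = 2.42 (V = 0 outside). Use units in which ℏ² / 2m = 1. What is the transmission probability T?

T = 0.000347

E < V₀: inside the barrier ψ ∝ e^{±κx} with κ = √(2m(V₀ − E))/ℏ = 1.889.
κw = 4.572, sinh(κw) = 48.39.
The exact tunnelling result is T⁻¹ = 1 + V₀² sinh²(κw) / [4E(V₀ − E)] = 2885, so T = 0.000347.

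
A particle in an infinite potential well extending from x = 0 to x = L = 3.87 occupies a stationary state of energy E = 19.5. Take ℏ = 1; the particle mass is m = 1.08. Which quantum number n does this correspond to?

From E_n = n²π²ℏ²/(2mL²) invert to n = √(2mL²E)/(πℏ).
n = (3.87/π) × √(2 × 1.08 × 19.5) = 7.995 → n = 8.

n = 8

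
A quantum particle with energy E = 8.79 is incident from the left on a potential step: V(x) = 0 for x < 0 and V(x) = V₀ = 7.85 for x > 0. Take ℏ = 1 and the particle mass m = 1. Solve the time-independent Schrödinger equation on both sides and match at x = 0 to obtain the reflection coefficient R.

R = 0.257

On each side the TISE gives plane waves with k = √(2m(E − V))/ℏ: k₁ = √(2·1·8.79) = 4.193, k₂ = √(2·1·0.94) = 1.371.
Matching ψ and ψ′ at x = 0 gives r = (k₁ − k₂)/(k₁ + k₂), so R = r² = 0.2572 and T = 1 − R = 0.7428.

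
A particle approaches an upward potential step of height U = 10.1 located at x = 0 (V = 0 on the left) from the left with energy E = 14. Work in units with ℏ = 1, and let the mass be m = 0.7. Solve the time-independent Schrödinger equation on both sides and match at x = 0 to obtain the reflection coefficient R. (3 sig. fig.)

R = 0.0955

On each side the TISE gives plane waves with k = √(2m(E − V))/ℏ: k₁ = √(2·0.7·14) = 4.427, k₂ = √(2·0.7·3.9) = 2.337.
Matching ψ and ψ′ at x = 0 gives r = (k₁ − k₂)/(k₁ + k₂), so R = r² = 0.09553 and T = 1 − R = 0.9045.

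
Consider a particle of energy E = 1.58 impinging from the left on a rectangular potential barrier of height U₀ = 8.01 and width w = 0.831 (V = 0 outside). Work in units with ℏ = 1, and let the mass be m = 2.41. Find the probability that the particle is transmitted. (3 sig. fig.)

E < U₀: inside the barrier ψ ∝ e^{±κx} with κ = √(2m(U₀ − E))/ℏ = 5.567.
κw = 4.626, sinh(κw) = 51.06.
Matching ψ, ψ′ at both faces gives T = [1 + U₀² sinh²(κw) / (4E(U₀ − E))]⁻¹ = 1/4117 = 0.000243.

T = 0.000243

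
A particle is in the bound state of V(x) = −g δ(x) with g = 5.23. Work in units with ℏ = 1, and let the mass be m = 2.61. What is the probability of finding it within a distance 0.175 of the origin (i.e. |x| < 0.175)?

The normalised bound state is ψ = √κ e^{−κ|x|} with κ = mg/ℏ² = 13.65.
P(|x| < d) = ∫_{−d}^{d} κ e^{−2κ|x|} dx = 1 − e^{−2κd} = 1 − e^{−4.778} = 0.9916.

P = 0.992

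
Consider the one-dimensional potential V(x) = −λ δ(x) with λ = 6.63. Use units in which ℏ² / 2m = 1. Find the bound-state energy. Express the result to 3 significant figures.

The bound state is ψ(x) = √κ e^{−κ|x|}. The derivative jump ψ'(0⁺) − ψ'(0⁻) = −(2mλ/ℏ²)ψ(0) fixes κ = mλ/ℏ² = 3.315.
Then E = −ℏ²κ²/(2m) = −mλ²/(2ℏ²) = -10.99.

E = -11.0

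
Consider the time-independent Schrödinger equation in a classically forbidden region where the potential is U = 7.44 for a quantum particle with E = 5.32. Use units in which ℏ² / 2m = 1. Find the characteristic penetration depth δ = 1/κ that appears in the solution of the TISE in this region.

Since E < U the TISE in this region is ψ'' = κ²ψ with κ = √(2m(U − E))/ℏ.
κ = √(2 × 0.5 × 2.12) = 1.456. The penetration depth is δ = 1/κ = 0.687.

δ = 0.687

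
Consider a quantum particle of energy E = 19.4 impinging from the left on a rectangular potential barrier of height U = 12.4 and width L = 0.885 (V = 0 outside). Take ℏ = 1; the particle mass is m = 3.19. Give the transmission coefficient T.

T = 0.965

E > U: inside the barrier k₂ = √(2m(E − U))/ℏ = 6.683, k₂L = 5.914.
Matching at both interfaces gives T⁻¹ = 1 + U² sin²(k₂L) / [4E(E − U)] = 1.037, hence T = 0.965.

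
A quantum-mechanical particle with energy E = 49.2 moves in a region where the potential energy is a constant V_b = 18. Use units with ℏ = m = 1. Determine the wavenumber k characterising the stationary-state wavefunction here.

k = 7.90

With E > V_b the solution is oscillatory, ψ ∝ e^{±ikx} with k = √(2m(E − V_b))/ℏ.
k = √(2 × 1 × 31.2) = 7.899.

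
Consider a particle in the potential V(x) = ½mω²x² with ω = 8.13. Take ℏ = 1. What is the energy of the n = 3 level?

Using E_n = (n + ½)ℏω: E_3 = 3.5 × 8.13 = 28.46.

E = 28.5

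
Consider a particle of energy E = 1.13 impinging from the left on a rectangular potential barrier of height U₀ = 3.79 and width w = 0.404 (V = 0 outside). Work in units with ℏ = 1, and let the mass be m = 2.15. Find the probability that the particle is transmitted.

Since E < U₀ the interior solution is evanescent with decay constant κ = √(2m(U₀ − E))/ℏ = 3.382.
κw = 1.366, sinh(κw) = 1.833.
The exact tunnelling result is T⁻¹ = 1 + U₀² sinh²(κw) / [4E(U₀ − E)] = 5.014, so T = 0.199.

T = 0.199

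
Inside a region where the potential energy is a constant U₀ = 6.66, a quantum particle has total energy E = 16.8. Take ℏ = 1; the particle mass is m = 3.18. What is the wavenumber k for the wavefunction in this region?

With E > U₀ the solution is oscillatory, ψ ∝ e^{±ikx} with k = √(2m(E − U₀))/ℏ.
k = √(2 × 3.18 × 10.14) = 8.031.

k = 8.03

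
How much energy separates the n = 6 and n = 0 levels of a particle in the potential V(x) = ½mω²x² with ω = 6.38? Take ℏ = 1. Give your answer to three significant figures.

ΔE = 38.3

E_n = ℏω(n + ½), so ΔE = (6 − 0) ℏω = 6 × 6.38 = 38.28.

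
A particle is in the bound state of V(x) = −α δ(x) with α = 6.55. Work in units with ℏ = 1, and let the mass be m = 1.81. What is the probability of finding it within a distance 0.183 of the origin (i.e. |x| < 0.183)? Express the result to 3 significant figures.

The normalised bound state is ψ = √κ e^{−κ|x|} with κ = mα/ℏ² = 11.86.
P(|x| < d) = ∫_{−d}^{d} κ e^{−2κ|x|} dx = 1 − e^{−2κd} = 1 − e^{−4.339} = 0.9870.

P = 0.987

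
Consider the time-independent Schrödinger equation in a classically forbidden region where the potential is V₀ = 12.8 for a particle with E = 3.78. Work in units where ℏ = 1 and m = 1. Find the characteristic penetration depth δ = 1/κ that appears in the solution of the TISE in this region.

Since E < V₀ the TISE in this region is ψ'' = κ²ψ with κ = √(2m(V₀ − E))/ℏ.
κ = √(2 × 1 × 9.02) = 4.247. The penetration depth is δ = 1/κ = 0.235.

δ = 0.235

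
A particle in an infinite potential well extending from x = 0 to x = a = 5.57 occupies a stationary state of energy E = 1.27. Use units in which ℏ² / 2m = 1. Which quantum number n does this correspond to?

n = 2

For an infinite well E_n = n²π²ℏ²/(2ma²), so n = (a/πℏ)√(2mE).
n = (5.57/π) × √(2 × 0.5 × 1.27) = 1.998 → n = 2.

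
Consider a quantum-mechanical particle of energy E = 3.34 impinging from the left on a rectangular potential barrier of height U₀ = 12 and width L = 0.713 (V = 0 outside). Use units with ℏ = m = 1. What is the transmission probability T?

E < U₀: inside the barrier ψ ∝ e^{±κx} with κ = √(2m(U₀ − E))/ℏ = 4.162.
κL = 2.967, sinh(κL) = 9.694.
The exact tunnelling result is T⁻¹ = 1 + U₀² sinh²(κL) / [4E(U₀ − E)] = 118.0, so T = 0.00848.

T = 0.00848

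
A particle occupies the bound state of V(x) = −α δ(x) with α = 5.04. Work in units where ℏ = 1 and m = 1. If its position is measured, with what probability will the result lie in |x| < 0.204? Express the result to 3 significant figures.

The normalised bound state is ψ = √κ e^{−κ|x|} with κ = mα/ℏ² = 5.040.
P(|x| < d) = ∫_{−d}^{d} κ e^{−2κ|x|} dx = 1 − e^{−2κd} = 1 − e^{−2.056} = 0.8721.

P = 0.872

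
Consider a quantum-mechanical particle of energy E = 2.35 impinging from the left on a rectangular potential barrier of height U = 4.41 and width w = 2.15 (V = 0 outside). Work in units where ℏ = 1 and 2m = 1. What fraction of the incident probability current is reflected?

E < U: inside the barrier ψ ∝ e^{±κx} with κ = √(2m(U − E))/ℏ = 1.435.
κw = 3.086, sinh(κw) = 10.92.
The exact tunnelling result is T⁻¹ = 1 + U² sinh²(κw) / [4E(U − E)] = 120.8, so T = 0.00828.
R = 1 − T = 0.992.

R = 0.992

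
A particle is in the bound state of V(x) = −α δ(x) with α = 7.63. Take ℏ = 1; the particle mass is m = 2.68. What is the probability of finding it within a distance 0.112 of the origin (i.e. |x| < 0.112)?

The normalised bound state is ψ = √κ e^{−κ|x|} with κ = mα/ℏ² = 20.45.
P(|x| < d) = ∫_{−d}^{d} κ e^{−2κ|x|} dx = 1 − e^{−2κd} = 1 − e^{−4.580} = 0.9897.

P = 0.990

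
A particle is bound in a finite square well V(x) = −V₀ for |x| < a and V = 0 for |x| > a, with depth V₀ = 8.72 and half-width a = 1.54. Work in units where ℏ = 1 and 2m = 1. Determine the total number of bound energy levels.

The dimensionless depth is z₀ = a√(2mV₀)/ℏ = 1.54 × √(8.720) = 4.548.
A new bound state (alternating even/odd) appears each time z₀ passes a multiple of π/2, so N = ⌊2z₀/π⌋ + 1 = ⌊2.895⌋ + 1 = 3.

N = 3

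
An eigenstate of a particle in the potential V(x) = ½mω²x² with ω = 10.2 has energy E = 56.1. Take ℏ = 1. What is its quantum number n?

n = 5

E_n = ℏω(n + ½) ⇒ n = E/(ℏω) − ½ = 56.1/10.2 − 0.5 = 5.000 → n = 5.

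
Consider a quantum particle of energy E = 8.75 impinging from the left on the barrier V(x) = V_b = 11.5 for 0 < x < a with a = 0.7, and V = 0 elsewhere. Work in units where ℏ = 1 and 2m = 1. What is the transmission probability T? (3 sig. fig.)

T = 0.260

Since E < V_b the interior solution is evanescent with decay constant κ = √(2m(V_b − E))/ℏ = 1.658.
κa = 1.161, sinh(κa) = 1.440.
Matching ψ, ψ′ at both faces gives T = [1 + V_b² sinh²(κa) / (4E(V_b − E))]⁻¹ = 1/3.848 = 0.260.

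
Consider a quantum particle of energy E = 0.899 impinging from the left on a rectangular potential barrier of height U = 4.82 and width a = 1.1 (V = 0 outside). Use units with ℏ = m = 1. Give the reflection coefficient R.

Since E < U the interior solution is evanescent with decay constant κ = √(2m(U − E))/ℏ = 2.800.
κa = 3.080, sinh(κa) = 10.86.
Matching ψ, ψ′ at both faces gives T = [1 + U² sinh²(κa) / (4E(U − E))]⁻¹ = 1/195.3 = 0.00512.
R = 1 − T = 0.995.

R = 0.995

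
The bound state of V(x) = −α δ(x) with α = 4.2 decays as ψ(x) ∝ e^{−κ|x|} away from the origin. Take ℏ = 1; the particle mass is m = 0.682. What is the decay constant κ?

κ = 2.86

Integrate −(ℏ²/2m)ψ'' − αδ(x)ψ = Eψ from −ε to +ε: the ψ'' term gives ψ'(0⁺) − ψ'(0⁻) and the δ term gives −(2mα/ℏ²)ψ(0).
With ψ ∝ e^{−κ|x|} this yields −2κ = −2mα/ℏ², so κ = mα/ℏ² = 2.864.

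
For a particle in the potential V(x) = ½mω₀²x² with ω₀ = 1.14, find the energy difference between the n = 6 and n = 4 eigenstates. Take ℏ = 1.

ΔE = 2.28

E_n = ℏω₀(n + ½), so ΔE = (6 − 4) ℏω₀ = 2 × 1.14 = 2.280.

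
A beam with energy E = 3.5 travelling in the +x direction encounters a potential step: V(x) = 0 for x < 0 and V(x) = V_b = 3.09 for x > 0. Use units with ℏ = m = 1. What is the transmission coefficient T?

T = 0.760

The wavenumbers are k₁ = √(2mE)/ℏ = 2.646 on the left and k₂ = √(2m(E − V_b))/ℏ = 0.9055 on the right.
Continuity of ψ and ψ′ at the step yields the reflection amplitude r = (k₁ − k₂)/(k₁ + k₂) = 0.4900; thus R = |r|² = 0.2401, T = 0.7599.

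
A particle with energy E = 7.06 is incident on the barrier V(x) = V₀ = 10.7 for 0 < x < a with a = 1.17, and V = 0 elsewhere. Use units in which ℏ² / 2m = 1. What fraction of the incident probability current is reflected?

Since E < V₀ the interior solution is evanescent with decay constant κ = √(2m(V₀ − E))/ℏ = 1.908.
κa = 2.232, sinh(κa) = 4.607.
The exact tunnelling result is T⁻¹ = 1 + V₀² sinh²(κa) / [4E(V₀ − E)] = 24.64, so T = 0.0406.
R = 1 − T = 0.959.

R = 0.959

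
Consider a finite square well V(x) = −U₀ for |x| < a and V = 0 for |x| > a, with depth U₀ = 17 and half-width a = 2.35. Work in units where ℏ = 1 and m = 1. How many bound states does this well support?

The dimensionless depth is z₀ = a√(2mU₀)/ℏ = 2.35 × √(34.00) = 13.70.
The even/odd transcendental equations gain one root per π/2 in z₀, giving N = 1 + ⌊2z₀/π⌋ = 1 + ⌊8.723⌋ = 9.

N = 9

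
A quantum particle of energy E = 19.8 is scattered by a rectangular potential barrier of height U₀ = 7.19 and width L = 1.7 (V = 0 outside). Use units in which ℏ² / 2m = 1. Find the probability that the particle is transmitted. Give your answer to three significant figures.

E > U₀: inside the barrier k₂ = √(2m(E − U₀))/ℏ = 3.551, k₂L = 6.037.
T = [1 + U₀² sin²(k₂L) / (4E(E − U₀))]⁻¹ = 1/1.003 = 0.997.

T = 0.997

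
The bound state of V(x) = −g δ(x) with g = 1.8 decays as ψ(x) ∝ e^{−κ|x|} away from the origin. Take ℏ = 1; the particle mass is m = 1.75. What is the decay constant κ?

κ = 3.15

Integrating the TISE across x = 0 gives the cusp condition ψ'(0⁺) − ψ'(0⁻) = −(2mg/ℏ²)ψ(0).
With ψ ∝ e^{−κ|x|} this yields −2κ = −2mg/ℏ², so κ = mg/ℏ² = 3.150.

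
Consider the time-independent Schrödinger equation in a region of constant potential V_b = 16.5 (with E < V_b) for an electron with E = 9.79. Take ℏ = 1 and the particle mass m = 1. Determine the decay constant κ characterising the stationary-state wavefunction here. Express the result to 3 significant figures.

Since E < V_b the TISE in this region is ψ'' = κ²ψ with κ = √(2m(V_b − E))/ℏ.
κ = √(2 × 1 × 6.71) = 3.663.

κ = 3.66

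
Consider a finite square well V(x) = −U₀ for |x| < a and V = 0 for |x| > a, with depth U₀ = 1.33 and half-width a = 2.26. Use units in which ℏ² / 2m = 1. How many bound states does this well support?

The dimensionless depth is z₀ = a√(2mU₀)/ℏ = 2.26 × √(1.330) = 2.606.
The even/odd transcendental equations gain one root per π/2 in z₀, giving N = 1 + ⌊2z₀/π⌋ = 1 + ⌊1.659⌋ = 2.

N = 2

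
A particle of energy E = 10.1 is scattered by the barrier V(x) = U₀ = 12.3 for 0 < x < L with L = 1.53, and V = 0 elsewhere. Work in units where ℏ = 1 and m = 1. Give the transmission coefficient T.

E < U₀: inside the barrier ψ ∝ e^{±κx} with κ = √(2m(U₀ − E))/ℏ = 2.098.
κL = 3.209, sinh(κL) = 12.36.
The exact tunnelling result is T⁻¹ = 1 + U₀² sinh²(κL) / [4E(U₀ − E)] = 261.1, so T = 0.00383.

T = 0.00383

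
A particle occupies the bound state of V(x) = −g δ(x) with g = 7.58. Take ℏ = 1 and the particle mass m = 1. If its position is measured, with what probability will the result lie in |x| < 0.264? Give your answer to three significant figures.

P = 0.982

The normalised bound state is ψ = √κ e^{−κ|x|} with κ = mg/ℏ² = 7.580.
P(|x| < d) = ∫_{−d}^{d} κ e^{−2κ|x|} dx = 1 − e^{−2κd} = 1 − e^{−4.002} = 0.9817.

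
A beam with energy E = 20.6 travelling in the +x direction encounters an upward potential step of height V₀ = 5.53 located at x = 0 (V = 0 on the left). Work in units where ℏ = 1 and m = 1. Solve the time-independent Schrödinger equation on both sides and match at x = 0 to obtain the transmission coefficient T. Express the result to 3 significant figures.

T = 0.994

On each side the TISE gives plane waves with k = √(2m(E − V))/ℏ: k₁ = √(2·1·20.6) = 6.419, k₂ = √(2·1·15.07) = 5.490.
Continuity of ψ and ψ′ at the step yields the reflection amplitude r = (k₁ − k₂)/(k₁ + k₂) = 0.07799; thus R = |r|² = 0.006082, T = 0.9939.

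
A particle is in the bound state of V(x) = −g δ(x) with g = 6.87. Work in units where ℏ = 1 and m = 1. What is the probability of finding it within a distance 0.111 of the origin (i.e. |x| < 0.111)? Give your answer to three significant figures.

P = 0.782

The normalised bound state is ψ = √κ e^{−κ|x|} with κ = mg/ℏ² = 6.870.
P(|x| < d) = ∫_{−d}^{d} κ e^{−2κ|x|} dx = 1 − e^{−2κd} = 1 − e^{−1.525} = 0.7824.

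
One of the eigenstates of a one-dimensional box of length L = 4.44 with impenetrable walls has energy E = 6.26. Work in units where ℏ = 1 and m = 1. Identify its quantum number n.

n = 5

From E_n = n²π²ℏ²/(2mL²) invert to n = √(2mL²E)/(πℏ).
n = (4.44/π) × √(2 × 1 × 6.26) = 5.001 → n = 5.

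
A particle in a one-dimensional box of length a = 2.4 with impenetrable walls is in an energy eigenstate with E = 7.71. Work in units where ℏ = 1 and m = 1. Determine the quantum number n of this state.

n = 3

From E_n = n²π²ℏ²/(2ma²) invert to n = √(2ma²E)/(πℏ).
n = (2.4/π) × √(2 × 1 × 7.71) = 3.000 → n = 3.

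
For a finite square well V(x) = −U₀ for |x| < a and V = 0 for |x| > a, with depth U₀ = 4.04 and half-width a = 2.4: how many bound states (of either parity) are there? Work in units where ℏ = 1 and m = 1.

Define the well-strength parameter z₀ = (a/ℏ)√(2mU₀) = 2.4 × √(2·1·4.04) = 6.822.
The even/odd transcendental equations gain one root per π/2 in z₀, giving N = 1 + ⌊2z₀/π⌋ = 1 + ⌊4.343⌋ = 5.

N = 5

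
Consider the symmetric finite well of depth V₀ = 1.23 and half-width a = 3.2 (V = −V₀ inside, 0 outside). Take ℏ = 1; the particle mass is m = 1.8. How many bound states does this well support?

Define the well-strength parameter z₀ = (a/ℏ)√(2mV₀) = 3.2 × √(2·1.8·1.23) = 6.734.
A new bound state (alternating even/odd) appears each time z₀ passes a multiple of π/2, so N = ⌊2z₀/π⌋ + 1 = ⌊4.287⌋ + 1 = 5.

N = 5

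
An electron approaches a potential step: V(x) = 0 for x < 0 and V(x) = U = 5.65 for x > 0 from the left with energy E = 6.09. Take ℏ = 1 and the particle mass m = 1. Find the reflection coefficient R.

R = 0.332

The wavenumbers are k₁ = √(2mE)/ℏ = 3.490 on the left and k₂ = √(2m(E − U))/ℏ = 0.9381 on the right.
Matching ψ and ψ′ at x = 0 gives r = (k₁ − k₂)/(k₁ + k₂), so R = r² = 0.3321 and T = 1 − R = 0.6679.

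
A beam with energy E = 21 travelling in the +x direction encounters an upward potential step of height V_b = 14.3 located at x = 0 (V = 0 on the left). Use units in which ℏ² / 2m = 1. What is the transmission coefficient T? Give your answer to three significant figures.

On each side the TISE gives plane waves with k = √(2m(E − V))/ℏ: k₁ = √(2·½·21) = 4.583, k₂ = √(2·½·6.7) = 2.588.
Matching ψ and ψ′ at x = 0 gives r = (k₁ − k₂)/(k₁ + k₂), so R = r² = 0.07733 and T = 1 − R = 0.9227.

T = 0.923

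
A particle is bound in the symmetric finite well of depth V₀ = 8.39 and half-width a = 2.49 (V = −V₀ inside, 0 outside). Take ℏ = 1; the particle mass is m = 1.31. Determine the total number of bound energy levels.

Define the well-strength parameter z₀ = (a/ℏ)√(2mV₀) = 2.49 × √(2·1.31·8.39) = 11.67.
The even/odd transcendental equations gain one root per π/2 in z₀, giving N = 1 + ⌊2z₀/π⌋ = 1 + ⌊7.432⌋ = 8.

N = 8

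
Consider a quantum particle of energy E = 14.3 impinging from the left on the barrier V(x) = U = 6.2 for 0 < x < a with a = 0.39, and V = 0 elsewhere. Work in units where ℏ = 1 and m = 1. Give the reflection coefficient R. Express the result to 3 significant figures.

R = 0.0766

Above the barrier the interior wavenumber is k₂ = √(2m(E − U))/ℏ = 4.025, giving phase k₂a = 1.570.
T = [1 + U² sin²(k₂a) / (4E(E − U))]⁻¹ = 1/1.083 = 0.923.
R = 1 − T = 0.0766.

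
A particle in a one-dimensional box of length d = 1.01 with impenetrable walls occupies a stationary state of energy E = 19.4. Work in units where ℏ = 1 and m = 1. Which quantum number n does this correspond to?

For an infinite well E_n = n²π²ℏ²/(2md²), so n = (d/πℏ)√(2mE).
n = (1.01/π) × √(2 × 1 × 19.4) = 2.003 → n = 2.

n = 2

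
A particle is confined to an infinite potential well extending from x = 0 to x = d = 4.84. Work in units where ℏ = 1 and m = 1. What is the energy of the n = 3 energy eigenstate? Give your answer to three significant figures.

Requiring ψ(0) = ψ(d) = 0 quantises k = nπ/d, hence E_n = ℏ²k²/2m = n²π²ℏ²/(2md²).
E_3 = 3² × π² / (2 × 1 × 4.84²) = 1.896.

E = 1.90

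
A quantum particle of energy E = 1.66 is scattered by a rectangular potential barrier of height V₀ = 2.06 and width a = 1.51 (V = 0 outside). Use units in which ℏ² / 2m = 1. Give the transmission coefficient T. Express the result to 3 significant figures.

T = 0.338

E < V₀: inside the barrier ψ ∝ e^{±κx} with κ = √(2m(V₀ − E))/ℏ = 0.6325.
κa = 0.9550, sinh(κa) = 1.107.
Matching ψ, ψ′ at both faces gives T = [1 + V₀² sinh²(κa) / (4E(V₀ − E))]⁻¹ = 1/2.958 = 0.338.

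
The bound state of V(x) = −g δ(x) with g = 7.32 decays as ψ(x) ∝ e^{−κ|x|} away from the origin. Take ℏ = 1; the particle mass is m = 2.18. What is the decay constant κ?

κ = 16.0

Integrating the TISE across x = 0 gives the cusp condition ψ'(0⁺) − ψ'(0⁻) = −(2mg/ℏ²)ψ(0).
With ψ ∝ e^{−κ|x|} this yields −2κ = −2mg/ℏ², so κ = mg/ℏ² = 15.96.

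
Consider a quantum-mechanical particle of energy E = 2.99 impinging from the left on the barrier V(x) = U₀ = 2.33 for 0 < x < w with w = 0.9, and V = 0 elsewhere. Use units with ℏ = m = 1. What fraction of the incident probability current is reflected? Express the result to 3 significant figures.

R = 0.337

Above the barrier the interior wavenumber is k₂ = √(2m(E − U₀))/ℏ = 1.149, giving phase k₂w = 1.034.
Matching at both interfaces gives T⁻¹ = 1 + U₀² sin²(k₂w) / [4E(E − U₀)] = 1.508, hence T = 0.663.
R = 1 − T = 0.337.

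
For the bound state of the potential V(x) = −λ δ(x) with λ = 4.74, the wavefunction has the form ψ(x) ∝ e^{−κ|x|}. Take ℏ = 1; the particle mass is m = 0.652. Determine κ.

κ = 3.09

Integrating the TISE across x = 0 gives the cusp condition ψ'(0⁺) − ψ'(0⁻) = −(2mλ/ℏ²)ψ(0).
With ψ ∝ e^{−κ|x|} this yields −2κ = −2mλ/ℏ², so κ = mλ/ℏ² = 3.090.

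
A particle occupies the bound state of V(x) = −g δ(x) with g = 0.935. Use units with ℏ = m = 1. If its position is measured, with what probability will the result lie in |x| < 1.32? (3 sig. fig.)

P = 0.915

The normalised bound state is ψ = √κ e^{−κ|x|} with κ = mg/ℏ² = 0.9350.
P(|x| < d) = ∫_{−d}^{d} κ e^{−2κ|x|} dx = 1 − e^{−2κd} = 1 − e^{−2.468} = 0.9153.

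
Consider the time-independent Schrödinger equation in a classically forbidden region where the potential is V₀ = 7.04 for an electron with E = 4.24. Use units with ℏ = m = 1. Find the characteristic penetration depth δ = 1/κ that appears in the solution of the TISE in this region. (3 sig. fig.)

δ = 0.423

Since E < V₀ the TISE in this region is ψ'' = κ²ψ with κ = √(2m(V₀ − E))/ℏ.
κ = √(2 × 1 × 2.8) = 2.366. The penetration depth is δ = 1/κ = 0.423.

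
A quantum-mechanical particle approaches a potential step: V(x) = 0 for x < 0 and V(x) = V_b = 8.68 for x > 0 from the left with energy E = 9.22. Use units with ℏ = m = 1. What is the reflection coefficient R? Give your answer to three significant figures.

The wavenumbers are k₁ = √(2mE)/ℏ = 4.294 on the left and k₂ = √(2m(E − V_b))/ℏ = 1.039 on the right.
Matching ψ and ψ′ at x = 0 gives r = (k₁ − k₂)/(k₁ + k₂), so R = r² = 0.3725 and T = 1 − R = 0.6275.

R = 0.372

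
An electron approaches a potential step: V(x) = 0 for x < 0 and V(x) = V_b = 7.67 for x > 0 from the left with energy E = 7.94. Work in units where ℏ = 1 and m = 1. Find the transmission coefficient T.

On each side the TISE gives plane waves with k = √(2m(E − V))/ℏ: k₁ = √(2·1·7.94) = 3.985, k₂ = √(2·1·0.27) = 0.7348.
Matching ψ and ψ′ at x = 0 gives r = (k₁ − k₂)/(k₁ + k₂), so R = r² = 0.4742 and T = 1 − R = 0.5258.

T = 0.526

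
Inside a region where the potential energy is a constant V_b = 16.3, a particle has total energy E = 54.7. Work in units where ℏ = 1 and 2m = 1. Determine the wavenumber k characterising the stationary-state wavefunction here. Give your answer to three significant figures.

With E > V_b the solution is oscillatory, ψ ∝ e^{±ikx} with k = √(2m(E − V_b))/ℏ.
k = √(2 × 0.5 × 38.4) = 6.197.

k = 6.20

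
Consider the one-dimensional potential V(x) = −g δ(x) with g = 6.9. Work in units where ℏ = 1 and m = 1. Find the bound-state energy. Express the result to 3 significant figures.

The bound state is ψ(x) = √κ e^{−κ|x|}. The derivative jump ψ'(0⁺) − ψ'(0⁻) = −(2mg/ℏ²)ψ(0) fixes κ = mg/ℏ² = 6.900.
Then E = −ℏ²κ²/(2m) = −mg²/(2ℏ²) = -23.81.

E = -23.8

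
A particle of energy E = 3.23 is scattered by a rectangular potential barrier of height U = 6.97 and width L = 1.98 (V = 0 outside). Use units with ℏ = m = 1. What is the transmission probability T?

T = 0.0000787

E < U: inside the barrier ψ ∝ e^{±κx} with κ = √(2m(U − E))/ℏ = 2.735.
κL = 5.415, sinh(κL) = 112.4.
Matching ψ, ψ′ at both faces gives T = [1 + U² sinh²(κL) / (4E(U − E))]⁻¹ = 1/12700 = 0.0000787.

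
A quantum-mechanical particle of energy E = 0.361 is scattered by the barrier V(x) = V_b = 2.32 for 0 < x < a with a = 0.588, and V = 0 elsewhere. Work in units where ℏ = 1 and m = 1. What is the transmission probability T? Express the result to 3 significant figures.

E < V_b: inside the barrier ψ ∝ e^{±κx} with κ = √(2m(V_b − E))/ℏ = 1.979.
κa = 1.164, sinh(κa) = 1.445.
Matching ψ, ψ′ at both faces gives T = [1 + V_b² sinh²(κa) / (4E(V_b − E))]⁻¹ = 1/4.973 = 0.201.

T = 0.201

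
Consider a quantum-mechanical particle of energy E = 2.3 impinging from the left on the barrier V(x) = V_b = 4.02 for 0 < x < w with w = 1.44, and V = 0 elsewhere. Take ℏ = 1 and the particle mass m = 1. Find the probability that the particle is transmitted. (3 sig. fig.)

T = 0.0186

E < V_b: inside the barrier ψ ∝ e^{±κx} with κ = √(2m(V_b − E))/ℏ = 1.855.
κw = 2.671, sinh(κw) = 7.191.
The exact tunnelling result is T⁻¹ = 1 + V_b² sinh²(κw) / [4E(V_b − E)] = 53.81, so T = 0.0186.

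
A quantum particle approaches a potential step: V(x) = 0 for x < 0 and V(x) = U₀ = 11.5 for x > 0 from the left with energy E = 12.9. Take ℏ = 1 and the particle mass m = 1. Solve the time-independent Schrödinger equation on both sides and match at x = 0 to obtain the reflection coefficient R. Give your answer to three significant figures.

R = 0.254

The wavenumbers are k₁ = √(2mE)/ℏ = 5.079 on the left and k₂ = √(2m(E − U₀))/ℏ = 1.673 on the right.
Matching ψ and ψ′ at x = 0 gives r = (k₁ − k₂)/(k₁ + k₂), so R = r² = 0.2544 and T = 1 − R = 0.7456.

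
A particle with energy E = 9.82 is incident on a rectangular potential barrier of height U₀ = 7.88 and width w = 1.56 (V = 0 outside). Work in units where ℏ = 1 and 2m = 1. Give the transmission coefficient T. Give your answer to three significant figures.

Above the barrier the interior wavenumber is k₂ = √(2m(E − U₀))/ℏ = 1.393, giving phase k₂w = 2.173.
Matching at both interfaces gives T⁻¹ = 1 + U₀² sin²(k₂w) / [4E(E − U₀)] = 1.554, hence T = 0.644.

T = 0.644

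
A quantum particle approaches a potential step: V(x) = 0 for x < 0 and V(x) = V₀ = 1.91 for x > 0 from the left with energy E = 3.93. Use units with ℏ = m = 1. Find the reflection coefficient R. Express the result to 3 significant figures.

The wavenumbers are k₁ = √(2mE)/ℏ = 2.804 on the left and k₂ = √(2m(E − V₀))/ℏ = 2.010 on the right.
Continuity of ψ and ψ′ at the step yields the reflection amplitude r = (k₁ − k₂)/(k₁ + k₂) = 0.1649; thus R = |r|² = 0.02718, T = 0.9728.

R = 0.0272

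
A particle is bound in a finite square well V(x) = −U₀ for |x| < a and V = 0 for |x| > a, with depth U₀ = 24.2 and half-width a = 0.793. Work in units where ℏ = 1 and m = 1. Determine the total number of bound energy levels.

Define the well-strength parameter z₀ = (a/ℏ)√(2mU₀) = 0.793 × √(2·1·24.2) = 5.517.
The even/odd transcendental equations gain one root per π/2 in z₀, giving N = 1 + ⌊2z₀/π⌋ = 1 + ⌊3.512⌋ = 4.

N = 4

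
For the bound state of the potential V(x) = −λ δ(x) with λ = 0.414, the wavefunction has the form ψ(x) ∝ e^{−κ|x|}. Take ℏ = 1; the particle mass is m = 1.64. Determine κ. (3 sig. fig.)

Integrate −(ℏ²/2m)ψ'' − λδ(x)ψ = Eψ from −ε to +ε: the ψ'' term gives ψ'(0⁺) − ψ'(0⁻) and the δ term gives −(2mλ/ℏ²)ψ(0).
With ψ ∝ e^{−κ|x|} this yields −2κ = −2mλ/ℏ², so κ = mλ/ℏ² = 0.6790.

κ = 0.679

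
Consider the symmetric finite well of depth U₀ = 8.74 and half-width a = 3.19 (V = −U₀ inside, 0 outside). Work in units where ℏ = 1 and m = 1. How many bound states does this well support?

N = 9

Define the well-strength parameter z₀ = (a/ℏ)√(2mU₀) = 3.19 × √(2·1·8.74) = 13.34.
The even/odd transcendental equations gain one root per π/2 in z₀, giving N = 1 + ⌊2z₀/π⌋ = 1 + ⌊8.491⌋ = 9.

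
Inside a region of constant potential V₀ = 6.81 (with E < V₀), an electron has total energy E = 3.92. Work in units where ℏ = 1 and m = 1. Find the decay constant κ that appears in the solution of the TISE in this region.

Since E < V₀ the TISE in this region is ψ'' = κ²ψ with κ = √(2m(V₀ − E))/ℏ.
κ = √(2 × 1 × 2.89) = 2.404.

κ = 2.40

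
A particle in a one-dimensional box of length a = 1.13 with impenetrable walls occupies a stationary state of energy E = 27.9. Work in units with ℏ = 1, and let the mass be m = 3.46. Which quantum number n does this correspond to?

From E_n = n²π²ℏ²/(2ma²) invert to n = √(2ma²E)/(πℏ).
n = (1.13/π) × √(2 × 3.46 × 27.9) = 4.998 → n = 5.

n = 5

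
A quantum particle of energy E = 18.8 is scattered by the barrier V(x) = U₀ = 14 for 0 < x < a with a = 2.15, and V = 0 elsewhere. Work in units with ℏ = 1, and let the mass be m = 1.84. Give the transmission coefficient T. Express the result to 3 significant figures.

T = 0.928

Above the barrier the interior wavenumber is k₂ = √(2m(E − U₀))/ℏ = 4.203, giving phase k₂a = 9.036.
Matching at both interfaces gives T⁻¹ = 1 + U₀² sin²(k₂a) / [4E(E − U₀)] = 1.078, hence T = 0.928.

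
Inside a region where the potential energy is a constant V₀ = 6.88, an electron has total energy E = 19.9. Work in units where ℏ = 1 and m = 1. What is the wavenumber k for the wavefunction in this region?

k = 5.10

With E > V₀ the solution is oscillatory, ψ ∝ e^{±ikx} with k = √(2m(E − V₀))/ℏ.
k = √(2 × 1 × 13.02) = 5.103.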